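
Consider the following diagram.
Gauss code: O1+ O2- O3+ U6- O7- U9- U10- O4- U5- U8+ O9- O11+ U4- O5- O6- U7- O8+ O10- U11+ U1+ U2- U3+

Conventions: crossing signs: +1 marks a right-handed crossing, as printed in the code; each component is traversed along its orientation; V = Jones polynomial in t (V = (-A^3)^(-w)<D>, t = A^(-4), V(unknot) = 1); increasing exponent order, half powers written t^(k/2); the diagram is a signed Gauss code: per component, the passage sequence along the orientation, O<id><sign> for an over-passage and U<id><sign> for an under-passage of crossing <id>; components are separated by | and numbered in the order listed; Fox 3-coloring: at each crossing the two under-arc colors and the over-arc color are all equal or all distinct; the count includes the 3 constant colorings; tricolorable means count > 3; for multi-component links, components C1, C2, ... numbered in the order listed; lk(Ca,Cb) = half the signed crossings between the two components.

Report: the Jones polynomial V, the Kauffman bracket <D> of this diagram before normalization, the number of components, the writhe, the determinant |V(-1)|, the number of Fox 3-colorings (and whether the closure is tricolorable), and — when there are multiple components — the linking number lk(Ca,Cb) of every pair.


V = t^-7 - 2t^-6 + 2t^-5 - 3t^-4 + 3t^-3 - 2t^-2 + 2t^-1
<D> = -2A^-5 + 2A^-1 - 3A^3 + 3A^7 - 2A^11 + 2A^15 - A^19 (w = -3)
1 component over 11 crossings, w = -3
9 Fox colorings among 3^11, |V(-1)| = 15: tricolorable
why: V spans 6 powers of t: at least 6 crossings in any diagram


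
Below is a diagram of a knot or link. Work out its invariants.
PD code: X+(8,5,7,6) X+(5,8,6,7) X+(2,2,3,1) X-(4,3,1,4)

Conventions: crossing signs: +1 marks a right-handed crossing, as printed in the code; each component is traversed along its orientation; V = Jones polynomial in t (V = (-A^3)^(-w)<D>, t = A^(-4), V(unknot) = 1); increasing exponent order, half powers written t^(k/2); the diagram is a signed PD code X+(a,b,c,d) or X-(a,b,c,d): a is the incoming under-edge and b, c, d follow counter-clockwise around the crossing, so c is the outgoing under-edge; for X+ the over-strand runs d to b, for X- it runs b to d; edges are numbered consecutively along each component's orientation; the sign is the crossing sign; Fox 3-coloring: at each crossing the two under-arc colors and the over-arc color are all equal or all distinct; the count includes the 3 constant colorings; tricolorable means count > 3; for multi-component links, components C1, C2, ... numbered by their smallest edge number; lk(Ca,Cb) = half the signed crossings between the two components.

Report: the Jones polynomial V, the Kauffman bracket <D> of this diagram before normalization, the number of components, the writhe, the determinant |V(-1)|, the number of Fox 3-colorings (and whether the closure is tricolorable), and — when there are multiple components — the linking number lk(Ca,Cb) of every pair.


Jones polynomial: V(t) = 1 + t + t^2 + t^3
<D> = A^-6 + A^-2 + A^2 + A^6; writhe +2
components 3, writhe +2 (4 crossings)
linking number lk(C1,C2) = 0
lk(C1,C3): 0
lk(C2,C3) = +1
3-colorings: 9 of 3^4, det 0 — tricolorable
note: |V(-1)| = 0: so tricolorable, since 3 divides 0


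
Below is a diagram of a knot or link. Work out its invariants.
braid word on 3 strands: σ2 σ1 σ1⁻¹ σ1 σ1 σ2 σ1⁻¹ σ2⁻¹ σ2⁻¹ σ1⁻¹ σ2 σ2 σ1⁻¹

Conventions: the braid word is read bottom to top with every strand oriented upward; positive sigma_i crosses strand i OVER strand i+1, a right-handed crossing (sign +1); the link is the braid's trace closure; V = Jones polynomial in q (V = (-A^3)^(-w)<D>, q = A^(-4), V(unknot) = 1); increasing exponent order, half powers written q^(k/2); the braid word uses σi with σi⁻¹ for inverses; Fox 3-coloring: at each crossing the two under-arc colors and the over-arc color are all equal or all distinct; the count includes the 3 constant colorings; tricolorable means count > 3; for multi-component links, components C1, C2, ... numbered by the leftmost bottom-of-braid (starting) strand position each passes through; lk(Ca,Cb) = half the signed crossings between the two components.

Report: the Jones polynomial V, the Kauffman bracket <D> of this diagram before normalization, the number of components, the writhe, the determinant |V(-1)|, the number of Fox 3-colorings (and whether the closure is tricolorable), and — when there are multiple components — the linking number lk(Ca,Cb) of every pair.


V(q) = q^(-5/2) - q^(-3/2) + q^(-1/2) - 3q^(1/2) + 2q^(3/2) - 2q^(5/2) + q^(7/2) - q^(9/2)
bracket: A^-15 - A^-11 + 2A^-7 - 2A^-3 + 3A - A^5 + A^9 - A^13, w = +1
2 components, writhe +1, over 13 crossings
lk(C1,C2) = +2
det 12, colorings 9 of 3^13 — tricolorable
observation: inverse pairs cancel, leaving σ2 σ1 σ1 σ2 σ1⁻¹ σ2⁻¹ σ2⁻¹ σ1⁻¹ σ2 σ2 σ1⁻¹


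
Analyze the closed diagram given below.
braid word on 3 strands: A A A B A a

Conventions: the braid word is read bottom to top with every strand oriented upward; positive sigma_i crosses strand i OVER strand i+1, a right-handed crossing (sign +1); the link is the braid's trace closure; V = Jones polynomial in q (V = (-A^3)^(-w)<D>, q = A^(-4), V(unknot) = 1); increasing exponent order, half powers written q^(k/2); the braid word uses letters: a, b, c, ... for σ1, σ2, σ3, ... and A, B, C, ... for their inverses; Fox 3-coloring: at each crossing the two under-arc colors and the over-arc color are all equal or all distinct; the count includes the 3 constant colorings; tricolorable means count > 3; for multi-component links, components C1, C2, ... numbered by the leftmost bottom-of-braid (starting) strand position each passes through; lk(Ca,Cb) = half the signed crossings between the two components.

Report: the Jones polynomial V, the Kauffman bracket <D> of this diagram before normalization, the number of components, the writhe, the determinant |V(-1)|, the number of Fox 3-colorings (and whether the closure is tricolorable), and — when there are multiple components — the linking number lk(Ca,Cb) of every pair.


V = -q^-4 + q^-3 + q^-1
<D> = A^-8 + 1 - A^4 (w = -4)
1 component over 6 crossings, w = -4
9 Fox colorings among 3^6, |V(-1)| = 3: tricolorable
why: the word shrinks to σ1⁻¹ σ1⁻¹ σ1⁻¹ σ2⁻¹ after cancelling


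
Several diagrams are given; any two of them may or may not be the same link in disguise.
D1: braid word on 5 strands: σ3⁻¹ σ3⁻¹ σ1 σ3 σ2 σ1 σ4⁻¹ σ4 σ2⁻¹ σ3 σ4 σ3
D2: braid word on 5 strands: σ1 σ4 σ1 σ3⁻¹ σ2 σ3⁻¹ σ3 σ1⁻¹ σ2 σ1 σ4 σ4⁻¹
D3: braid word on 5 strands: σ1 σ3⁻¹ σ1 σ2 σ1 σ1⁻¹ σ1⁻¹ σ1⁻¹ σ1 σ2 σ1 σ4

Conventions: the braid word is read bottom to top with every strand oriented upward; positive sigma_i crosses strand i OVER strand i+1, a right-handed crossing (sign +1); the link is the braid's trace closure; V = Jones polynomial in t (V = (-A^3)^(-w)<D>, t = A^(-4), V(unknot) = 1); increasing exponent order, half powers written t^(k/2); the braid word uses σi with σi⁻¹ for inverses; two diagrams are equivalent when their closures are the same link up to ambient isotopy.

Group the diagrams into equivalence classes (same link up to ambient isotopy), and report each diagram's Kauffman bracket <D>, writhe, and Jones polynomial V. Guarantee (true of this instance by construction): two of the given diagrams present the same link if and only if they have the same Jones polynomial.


classes: {D1} | {D2, D3}
V(D1) = 1  [12 crossings, <D> = A^12, w = +4]
D2 (bracket -A^-12 + A^-8 - A^-4 + 2 - A^4 + A^8; 12 crossings at w = +4): V = t - t^2 + 2t^3 - t^4 + t^5 - t^6
D3 (bracket -A^-12 + A^-8 - A^-4 + 2 - A^4 + A^8; 12 crossings at w = +4): V = t - t^2 + 2t^3 - t^4 + t^5 - t^6
note: 2 classes among 3 diagrams; unequal V(t) rules out equality


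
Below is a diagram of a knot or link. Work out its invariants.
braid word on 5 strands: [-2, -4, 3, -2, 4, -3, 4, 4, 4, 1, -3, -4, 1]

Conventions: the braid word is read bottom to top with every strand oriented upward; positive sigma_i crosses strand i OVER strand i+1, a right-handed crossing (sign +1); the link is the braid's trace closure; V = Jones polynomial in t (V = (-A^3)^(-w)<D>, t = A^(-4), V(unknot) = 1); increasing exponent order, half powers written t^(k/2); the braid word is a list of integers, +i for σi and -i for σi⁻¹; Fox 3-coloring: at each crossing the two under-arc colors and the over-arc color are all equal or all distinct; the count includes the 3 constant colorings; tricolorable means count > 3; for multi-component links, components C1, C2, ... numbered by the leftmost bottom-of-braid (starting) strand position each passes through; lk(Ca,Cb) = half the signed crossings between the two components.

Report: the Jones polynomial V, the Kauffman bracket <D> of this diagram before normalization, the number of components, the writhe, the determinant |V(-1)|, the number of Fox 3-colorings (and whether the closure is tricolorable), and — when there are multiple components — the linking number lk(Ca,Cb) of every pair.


Jones polynomial: V(t) = -t^(-7/2) + 2t^(-5/2) - 4t^(-3/2) + 6t^(-1/2) - 8t^(1/2) + 8t^(3/2) - 8t^(5/2) + 6t^(7/2) - 4t^(9/2) + 2t^(11/2) - t^(13/2)
<D> = A^-23 - 2A^-19 + 4A^-15 - 6A^-11 + 8A^-7 - 8A^-3 + 8A - 6A^5 + 4A^9 - 2A^13 + A^17; writhe +1
components 2, writhe +1 (13 crossings)
linking number lk(C1,C2) = +1
3-colorings: 3 of 3^13, det 50 — not tricolorable
note: w = +1 shifts under R1 moves; the (-A^3)^(-1) factor cancels that in V


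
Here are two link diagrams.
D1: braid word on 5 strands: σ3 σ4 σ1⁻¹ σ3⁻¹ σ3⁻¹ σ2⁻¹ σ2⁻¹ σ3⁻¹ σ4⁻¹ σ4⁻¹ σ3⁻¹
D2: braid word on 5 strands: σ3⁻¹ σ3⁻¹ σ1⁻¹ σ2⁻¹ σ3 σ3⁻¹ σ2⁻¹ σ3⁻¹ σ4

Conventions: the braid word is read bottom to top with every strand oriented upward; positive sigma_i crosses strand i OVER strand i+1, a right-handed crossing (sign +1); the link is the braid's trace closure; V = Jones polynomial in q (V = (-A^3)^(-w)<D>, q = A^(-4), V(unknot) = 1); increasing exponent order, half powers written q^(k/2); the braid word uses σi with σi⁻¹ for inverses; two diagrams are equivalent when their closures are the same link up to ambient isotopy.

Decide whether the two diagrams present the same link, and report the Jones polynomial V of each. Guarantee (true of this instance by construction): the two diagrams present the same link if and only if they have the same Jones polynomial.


equivalent: yes
V(D1) = q^(-13/2) - q^(-11/2) + q^(-9/2) - 2q^(-7/2) - q^(-3/2)  (w -7, c 11, <D> = A^-15 + 2A^-7 - A^-3 + A - A^5)
D2 (bracket A^-9 + 2A^-1 - A^3 + A^7 - A^11; 9 crossings at w = -5): V = q^(-13/2) - q^(-11/2) + q^(-9/2) - 2q^(-7/2) - q^(-3/2)
why: from 11 to 9 crossings by R-moves: one link, two diagrams


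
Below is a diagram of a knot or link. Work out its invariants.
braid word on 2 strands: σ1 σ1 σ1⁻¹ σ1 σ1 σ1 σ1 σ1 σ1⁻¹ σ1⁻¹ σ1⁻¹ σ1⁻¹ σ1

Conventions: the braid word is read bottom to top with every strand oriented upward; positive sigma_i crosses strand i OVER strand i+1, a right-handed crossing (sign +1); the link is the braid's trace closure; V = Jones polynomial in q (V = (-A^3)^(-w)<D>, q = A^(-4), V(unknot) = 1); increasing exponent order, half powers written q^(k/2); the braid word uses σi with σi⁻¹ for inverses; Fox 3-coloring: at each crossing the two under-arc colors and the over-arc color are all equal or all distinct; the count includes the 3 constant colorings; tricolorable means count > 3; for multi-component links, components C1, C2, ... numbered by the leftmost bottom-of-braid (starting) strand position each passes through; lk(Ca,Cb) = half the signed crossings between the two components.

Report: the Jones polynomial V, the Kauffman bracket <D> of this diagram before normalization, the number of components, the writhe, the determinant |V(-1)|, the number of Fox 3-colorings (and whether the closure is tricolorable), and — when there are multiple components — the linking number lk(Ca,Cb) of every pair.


V(q) = q + q^3 - q^4
bracket: A^-7 - A^-3 - A^5, w = +3
1 component, writhe +3, over 13 crossings
det 3, colorings 9 of 3^13 — tricolorable
observation: the word shrinks to σ1 σ1 σ1 after cancelling


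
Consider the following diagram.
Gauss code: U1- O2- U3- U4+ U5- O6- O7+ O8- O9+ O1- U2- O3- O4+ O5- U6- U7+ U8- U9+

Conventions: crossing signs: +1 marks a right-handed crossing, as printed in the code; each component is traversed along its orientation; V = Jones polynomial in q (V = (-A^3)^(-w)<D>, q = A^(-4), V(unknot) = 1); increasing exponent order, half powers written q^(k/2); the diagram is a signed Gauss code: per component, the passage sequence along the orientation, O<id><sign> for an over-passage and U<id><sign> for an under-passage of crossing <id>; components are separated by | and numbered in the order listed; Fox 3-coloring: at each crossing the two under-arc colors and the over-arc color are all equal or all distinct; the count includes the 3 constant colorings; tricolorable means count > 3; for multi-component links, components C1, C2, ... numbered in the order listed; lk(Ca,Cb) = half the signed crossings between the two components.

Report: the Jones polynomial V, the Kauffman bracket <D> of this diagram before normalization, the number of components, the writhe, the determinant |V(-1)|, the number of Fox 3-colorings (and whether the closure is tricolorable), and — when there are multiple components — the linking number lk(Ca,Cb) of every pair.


V(q) = -q^-4 + q^-3 + q^-1
bracket: -A^-5 - A^3 + A^7, w = -3
1 component, writhe -3, over 9 crossings
det 3, colorings 9 of 3^9 — tricolorable
observation: V spans 3 powers of q: at least 3 crossings in any diagram


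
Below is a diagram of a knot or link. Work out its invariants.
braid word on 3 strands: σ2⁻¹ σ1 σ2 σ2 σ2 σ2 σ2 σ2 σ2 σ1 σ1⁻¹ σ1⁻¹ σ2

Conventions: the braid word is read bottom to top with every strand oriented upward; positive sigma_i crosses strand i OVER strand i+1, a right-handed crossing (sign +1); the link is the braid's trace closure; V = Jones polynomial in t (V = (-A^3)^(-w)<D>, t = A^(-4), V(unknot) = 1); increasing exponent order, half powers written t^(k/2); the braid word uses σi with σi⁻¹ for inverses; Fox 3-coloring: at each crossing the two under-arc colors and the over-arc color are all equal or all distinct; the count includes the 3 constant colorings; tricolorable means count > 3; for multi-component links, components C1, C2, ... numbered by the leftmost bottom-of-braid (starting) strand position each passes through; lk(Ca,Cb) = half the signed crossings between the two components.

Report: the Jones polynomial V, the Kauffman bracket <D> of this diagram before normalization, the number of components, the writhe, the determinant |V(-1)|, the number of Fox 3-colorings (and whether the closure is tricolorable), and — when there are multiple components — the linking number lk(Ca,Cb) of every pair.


V = -t^(5/2) - t^(7/2) - t^(9/2) + t^(21/2)
<D> = -A^-21 + A^3 + A^7 + A^11 (w = +7)
2 components over 13 crossings, w = +7
lk(C1,C2): 0
9 Fox colorings among 3^13, |V(-1)| = 0: tricolorable
why: the span of V is 8, within the link bound 13 + 2 - 1


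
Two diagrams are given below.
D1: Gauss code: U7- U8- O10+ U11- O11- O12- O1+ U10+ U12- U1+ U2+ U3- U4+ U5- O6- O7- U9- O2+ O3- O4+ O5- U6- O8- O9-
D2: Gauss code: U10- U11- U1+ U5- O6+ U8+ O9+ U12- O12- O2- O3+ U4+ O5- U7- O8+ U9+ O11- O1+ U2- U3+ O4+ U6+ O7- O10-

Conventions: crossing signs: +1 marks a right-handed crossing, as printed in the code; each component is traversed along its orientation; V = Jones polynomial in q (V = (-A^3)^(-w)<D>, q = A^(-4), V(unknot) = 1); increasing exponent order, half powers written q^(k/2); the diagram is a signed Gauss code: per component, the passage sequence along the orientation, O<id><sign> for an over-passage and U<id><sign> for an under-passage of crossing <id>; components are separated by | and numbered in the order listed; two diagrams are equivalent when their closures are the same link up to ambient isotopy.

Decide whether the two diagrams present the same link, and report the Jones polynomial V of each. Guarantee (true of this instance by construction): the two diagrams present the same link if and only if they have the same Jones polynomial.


same link: no
V(D1) = -q^-4 + q^-3 + q^-1  [12 crossings, <D> = A^-8 + 1 - A^4, w = -4]
V(D2) = q^-1 - 1 + 2q - 2q^2 + 2q^3 - 2q^4 + q^5  [12 crossings, <D> = A^-20 - 2A^-16 + 2A^-12 - 2A^-8 + 2A^-4 - 1 + A^4, w = 0]
insight: V(q) takes 2 values over 2 diagrams, fixing the grouping


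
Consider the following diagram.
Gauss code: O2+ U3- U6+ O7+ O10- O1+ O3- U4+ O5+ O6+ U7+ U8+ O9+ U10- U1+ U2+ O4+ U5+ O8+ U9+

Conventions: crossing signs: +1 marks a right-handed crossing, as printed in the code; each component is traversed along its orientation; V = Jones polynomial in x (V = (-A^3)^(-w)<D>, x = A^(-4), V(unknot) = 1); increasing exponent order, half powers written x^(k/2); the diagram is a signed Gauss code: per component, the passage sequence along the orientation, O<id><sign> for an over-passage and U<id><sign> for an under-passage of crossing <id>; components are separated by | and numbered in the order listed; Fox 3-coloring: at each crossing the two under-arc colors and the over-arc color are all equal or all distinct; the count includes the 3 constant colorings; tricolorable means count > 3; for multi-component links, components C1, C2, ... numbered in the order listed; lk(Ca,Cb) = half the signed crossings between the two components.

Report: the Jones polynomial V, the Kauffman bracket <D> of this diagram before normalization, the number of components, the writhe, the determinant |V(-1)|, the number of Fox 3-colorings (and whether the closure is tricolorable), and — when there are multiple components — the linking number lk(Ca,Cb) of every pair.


V(x) = x^2 - x^3 + 3x^4 - 3x^5 + 3x^6 - 3x^7 + 2x^8 - x^9
bracket: -A^-18 + 2A^-14 - 3A^-10 + 3A^-6 - 3A^-2 + 3A^2 - A^6 + A^10, w = +6
1 component, writhe +6, over 10 crossings
det 17, colorings 3 of 3^10 — not tricolorable
observation: w = +6 shifts under R1 moves; the (-A^3)^(-6) factor cancels that in V


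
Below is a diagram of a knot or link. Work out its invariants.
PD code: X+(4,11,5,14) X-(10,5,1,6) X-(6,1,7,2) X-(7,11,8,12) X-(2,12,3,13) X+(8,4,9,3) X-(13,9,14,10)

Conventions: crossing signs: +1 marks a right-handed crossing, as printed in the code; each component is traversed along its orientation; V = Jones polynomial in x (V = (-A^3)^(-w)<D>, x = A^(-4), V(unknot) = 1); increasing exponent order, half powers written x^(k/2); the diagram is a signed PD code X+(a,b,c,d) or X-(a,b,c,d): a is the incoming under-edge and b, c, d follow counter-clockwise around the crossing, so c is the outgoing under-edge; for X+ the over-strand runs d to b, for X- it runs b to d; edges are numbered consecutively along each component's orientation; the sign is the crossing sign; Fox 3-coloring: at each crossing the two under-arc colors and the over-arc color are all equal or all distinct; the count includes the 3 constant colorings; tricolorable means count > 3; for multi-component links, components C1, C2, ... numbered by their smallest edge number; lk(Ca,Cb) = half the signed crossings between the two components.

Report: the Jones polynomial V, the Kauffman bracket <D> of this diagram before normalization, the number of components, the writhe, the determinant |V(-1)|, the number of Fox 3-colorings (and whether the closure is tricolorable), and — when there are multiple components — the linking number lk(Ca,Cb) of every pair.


Jones polynomial: V(x) = -x^(-5/2) - x^(-1/2)
<D> = A^-7 + A; writhe -3
components 2, writhe -3 (7 crossings)
linking number lk(C1,C2) = -1
3-colorings: 3 of 3^7, det 2 — not tricolorable
note: span 2 respects span(V) <= c + mu - 1 = 8 for this 2-component diagram


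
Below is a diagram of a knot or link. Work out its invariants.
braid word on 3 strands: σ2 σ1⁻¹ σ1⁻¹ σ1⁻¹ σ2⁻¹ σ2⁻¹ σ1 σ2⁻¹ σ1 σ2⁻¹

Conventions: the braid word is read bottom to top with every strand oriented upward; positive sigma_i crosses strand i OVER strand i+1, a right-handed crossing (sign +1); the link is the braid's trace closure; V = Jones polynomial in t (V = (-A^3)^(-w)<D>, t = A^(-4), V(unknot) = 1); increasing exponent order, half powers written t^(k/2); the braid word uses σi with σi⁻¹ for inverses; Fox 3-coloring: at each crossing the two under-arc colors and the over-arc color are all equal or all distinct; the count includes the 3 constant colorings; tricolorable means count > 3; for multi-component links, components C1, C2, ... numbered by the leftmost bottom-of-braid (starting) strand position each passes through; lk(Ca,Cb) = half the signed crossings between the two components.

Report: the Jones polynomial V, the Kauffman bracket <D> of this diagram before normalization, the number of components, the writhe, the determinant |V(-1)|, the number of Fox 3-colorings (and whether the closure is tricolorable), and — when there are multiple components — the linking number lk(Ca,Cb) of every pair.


V(t) = -t^-6 + t^-5 - t^-4 + 2t^-3 - t^-2 + t^-1
bracket: A^-8 - A^-4 + 2 - A^4 + A^8 - A^12, w = -4
1 component, writhe -4, over 10 crossings
det 7, colorings 3 of 3^10 — not tricolorable
observation: w = -4 shifts under R1 moves; the (-A^3)^(4) factor cancels that in V


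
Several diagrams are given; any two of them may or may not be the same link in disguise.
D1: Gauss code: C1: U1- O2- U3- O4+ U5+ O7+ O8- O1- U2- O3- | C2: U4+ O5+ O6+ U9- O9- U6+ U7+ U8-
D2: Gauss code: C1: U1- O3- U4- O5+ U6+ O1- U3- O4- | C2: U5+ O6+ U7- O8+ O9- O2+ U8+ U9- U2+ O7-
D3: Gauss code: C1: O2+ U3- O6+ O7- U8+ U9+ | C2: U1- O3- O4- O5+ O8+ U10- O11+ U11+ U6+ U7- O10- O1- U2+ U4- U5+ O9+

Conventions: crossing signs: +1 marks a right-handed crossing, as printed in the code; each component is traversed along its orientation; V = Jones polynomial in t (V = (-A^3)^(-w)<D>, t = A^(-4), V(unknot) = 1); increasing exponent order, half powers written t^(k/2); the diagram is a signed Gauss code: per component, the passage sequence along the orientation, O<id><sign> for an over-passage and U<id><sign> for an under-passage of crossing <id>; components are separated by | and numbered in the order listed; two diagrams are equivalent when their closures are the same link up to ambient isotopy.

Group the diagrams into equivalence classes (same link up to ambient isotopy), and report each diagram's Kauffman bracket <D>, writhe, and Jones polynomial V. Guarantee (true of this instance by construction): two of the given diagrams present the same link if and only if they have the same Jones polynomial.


grouping into links: {D1, D2} | {D3}
V(D1) = t^(-7/2) - t^(-5/2) + t^(-3/2) - 2t^(-1/2) - t^(3/2)  (w -1, c 9, <D> = A^-9 + 2A^-1 - A^3 + A^7 - A^11)
V(D2) = t^(-7/2) - t^(-5/2) + t^(-3/2) - 2t^(-1/2) - t^(3/2)  [9 crossings, <D> = A^-9 + 2A^-1 - A^3 + A^7 - A^11, w = -1]
V(D3) = -t^(1/2) - t^(5/2)  [11 crossings, <D> = A^-7 + A, w = +1]
why: 2 values of V(t) split the 3 diagrams


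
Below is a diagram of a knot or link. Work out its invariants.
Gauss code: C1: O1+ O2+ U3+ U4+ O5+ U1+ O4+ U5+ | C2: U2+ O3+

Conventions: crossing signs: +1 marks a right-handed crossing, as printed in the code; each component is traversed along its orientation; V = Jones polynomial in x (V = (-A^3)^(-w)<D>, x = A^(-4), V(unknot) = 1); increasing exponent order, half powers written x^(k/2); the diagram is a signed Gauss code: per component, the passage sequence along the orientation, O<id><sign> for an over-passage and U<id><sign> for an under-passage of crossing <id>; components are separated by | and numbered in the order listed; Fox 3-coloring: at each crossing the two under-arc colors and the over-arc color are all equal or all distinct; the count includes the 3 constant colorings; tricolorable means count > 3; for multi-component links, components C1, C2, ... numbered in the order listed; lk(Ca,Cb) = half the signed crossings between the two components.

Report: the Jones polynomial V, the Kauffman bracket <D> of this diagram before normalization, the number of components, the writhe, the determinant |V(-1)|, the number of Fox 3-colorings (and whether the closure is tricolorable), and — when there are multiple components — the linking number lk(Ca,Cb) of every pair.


V(x) = -x^(3/2) - 2x^(7/2) + x^(9/2) - x^(11/2) + x^(13/2)
bracket: -A^-11 + A^-7 - A^-3 + 2A + A^9, w = +5
2 components, writhe +5, over 5 crossings
lk(C1,C2) = +1
det 6, colorings 9 of 3^5 — tricolorable
observation: w = +5 (over 5 crossings) is diagram-only; (-A^3)^(-5) removes it from V


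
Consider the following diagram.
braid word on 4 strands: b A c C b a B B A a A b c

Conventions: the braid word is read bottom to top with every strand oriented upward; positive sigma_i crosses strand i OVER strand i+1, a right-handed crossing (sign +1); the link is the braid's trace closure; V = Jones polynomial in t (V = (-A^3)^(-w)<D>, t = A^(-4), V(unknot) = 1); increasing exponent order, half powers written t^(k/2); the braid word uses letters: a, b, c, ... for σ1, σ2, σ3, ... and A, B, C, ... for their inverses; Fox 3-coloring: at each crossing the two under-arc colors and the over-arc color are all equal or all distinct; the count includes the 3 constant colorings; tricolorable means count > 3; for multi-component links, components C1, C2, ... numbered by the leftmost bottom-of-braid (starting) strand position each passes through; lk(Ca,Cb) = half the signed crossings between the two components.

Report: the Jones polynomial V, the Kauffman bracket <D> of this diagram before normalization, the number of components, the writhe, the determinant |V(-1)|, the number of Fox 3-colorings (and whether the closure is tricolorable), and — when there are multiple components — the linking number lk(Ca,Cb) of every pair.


Jones polynomial: V(t) = -t^-3 + t^-2 - t^-1 + 3 - t + t^2 - t^3
<D> = A^-9 - A^-5 + A^-1 - 3A^3 + A^7 - A^11 + A^15; writhe +1
components 1, writhe +1 (13 crossings)
3-colorings: 27 of 3^13, det 9 — tricolorable
note: |V(-1)| = 9: so tricolorable, since 3 divides 9


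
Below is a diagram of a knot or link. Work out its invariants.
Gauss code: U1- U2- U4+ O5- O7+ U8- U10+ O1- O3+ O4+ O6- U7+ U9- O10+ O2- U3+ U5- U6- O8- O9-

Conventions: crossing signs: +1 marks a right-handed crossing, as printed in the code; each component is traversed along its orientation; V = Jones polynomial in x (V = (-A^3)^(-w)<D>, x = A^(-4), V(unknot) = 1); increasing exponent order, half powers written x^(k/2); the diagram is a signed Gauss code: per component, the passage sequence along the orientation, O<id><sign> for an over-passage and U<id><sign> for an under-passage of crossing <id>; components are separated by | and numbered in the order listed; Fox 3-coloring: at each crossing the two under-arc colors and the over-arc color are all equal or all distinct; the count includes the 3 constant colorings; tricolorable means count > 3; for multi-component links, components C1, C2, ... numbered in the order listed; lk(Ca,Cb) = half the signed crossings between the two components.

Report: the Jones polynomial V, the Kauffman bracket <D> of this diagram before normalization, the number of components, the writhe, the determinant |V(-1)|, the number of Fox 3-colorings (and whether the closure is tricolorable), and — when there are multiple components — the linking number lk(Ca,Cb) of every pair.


V = -x^-5 + x^-4 - x^-3 + 2x^-2 - x^-1 + 2 - x
<D> = -A^-10 + 2A^-6 - A^-2 + 2A^2 - A^6 + A^10 - A^14 (w = -2)
1 component over 10 crossings, w = -2
9 Fox colorings among 3^10, |V(-1)| = 9: tricolorable
why: w = -2 shifts under R1 moves; the (-A^3)^(2) factor cancels that in V


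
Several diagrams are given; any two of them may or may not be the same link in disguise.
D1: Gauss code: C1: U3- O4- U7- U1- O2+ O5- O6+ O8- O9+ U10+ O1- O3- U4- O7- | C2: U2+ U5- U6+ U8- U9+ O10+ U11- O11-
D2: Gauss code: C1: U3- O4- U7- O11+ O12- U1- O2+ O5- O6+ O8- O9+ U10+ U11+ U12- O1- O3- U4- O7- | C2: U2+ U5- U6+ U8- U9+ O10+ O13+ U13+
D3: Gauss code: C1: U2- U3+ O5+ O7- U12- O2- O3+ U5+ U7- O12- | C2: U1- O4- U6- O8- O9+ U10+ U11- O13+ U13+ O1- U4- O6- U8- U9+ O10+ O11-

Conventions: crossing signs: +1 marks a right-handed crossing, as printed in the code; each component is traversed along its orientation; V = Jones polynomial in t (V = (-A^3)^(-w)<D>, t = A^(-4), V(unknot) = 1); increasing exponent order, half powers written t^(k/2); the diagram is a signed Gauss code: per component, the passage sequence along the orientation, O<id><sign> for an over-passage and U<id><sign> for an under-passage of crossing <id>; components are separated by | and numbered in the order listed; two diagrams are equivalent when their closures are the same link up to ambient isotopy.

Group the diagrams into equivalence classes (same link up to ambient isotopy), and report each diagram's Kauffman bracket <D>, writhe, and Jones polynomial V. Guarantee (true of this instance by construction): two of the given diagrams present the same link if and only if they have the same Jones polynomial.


equivalence classes: {D1, D2} | {D3}
D1 (bracket A^-15 + 2A^-7 - A^-3 + A - A^5; 11 crossings at w = -3): V = t^(-7/2) - t^(-5/2) + t^(-3/2) - 2t^(-1/2) - t^(3/2)
D2 (bracket A^-9 + 2A^-1 - A^3 + A^7 - A^11; 13 crossings at w = -1): V = t^(-7/2) - t^(-5/2) + t^(-3/2) - 2t^(-1/2) - t^(3/2)
V(D3) = t^(-9/2) - t^(-5/2) - t^(-3/2) - t^(-1/2)  [13 crossings, <D> = A^-7 + A^-3 + A - A^9, w = -3]
key observation: 2 values of V(t) split the 3 diagrams


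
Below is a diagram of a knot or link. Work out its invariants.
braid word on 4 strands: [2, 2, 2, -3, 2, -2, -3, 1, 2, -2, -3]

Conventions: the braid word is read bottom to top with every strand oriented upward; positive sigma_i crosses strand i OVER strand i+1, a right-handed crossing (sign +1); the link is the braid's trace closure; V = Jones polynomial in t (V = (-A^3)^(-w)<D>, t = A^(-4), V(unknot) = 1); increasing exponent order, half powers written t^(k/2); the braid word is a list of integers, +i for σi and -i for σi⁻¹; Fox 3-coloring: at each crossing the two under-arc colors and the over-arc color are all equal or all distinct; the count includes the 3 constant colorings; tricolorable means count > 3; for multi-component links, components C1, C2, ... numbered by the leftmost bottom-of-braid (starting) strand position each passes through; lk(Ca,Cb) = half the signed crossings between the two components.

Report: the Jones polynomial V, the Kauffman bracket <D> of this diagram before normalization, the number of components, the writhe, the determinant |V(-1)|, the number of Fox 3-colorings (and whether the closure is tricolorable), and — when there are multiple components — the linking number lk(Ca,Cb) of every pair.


V(t) = -t^-3 + t^-2 - t^-1 + 3 - t + t^2 - t^3
bracket: A^-9 - A^-5 + A^-1 - 3A^3 + A^7 - A^11 + A^15, w = +1
1 component, writhe +1, over 11 crossings
det 9, colorings 27 of 3^11 — tricolorable
observation: |V(-1)| = 9: so tricolorable, since 3 divides 9


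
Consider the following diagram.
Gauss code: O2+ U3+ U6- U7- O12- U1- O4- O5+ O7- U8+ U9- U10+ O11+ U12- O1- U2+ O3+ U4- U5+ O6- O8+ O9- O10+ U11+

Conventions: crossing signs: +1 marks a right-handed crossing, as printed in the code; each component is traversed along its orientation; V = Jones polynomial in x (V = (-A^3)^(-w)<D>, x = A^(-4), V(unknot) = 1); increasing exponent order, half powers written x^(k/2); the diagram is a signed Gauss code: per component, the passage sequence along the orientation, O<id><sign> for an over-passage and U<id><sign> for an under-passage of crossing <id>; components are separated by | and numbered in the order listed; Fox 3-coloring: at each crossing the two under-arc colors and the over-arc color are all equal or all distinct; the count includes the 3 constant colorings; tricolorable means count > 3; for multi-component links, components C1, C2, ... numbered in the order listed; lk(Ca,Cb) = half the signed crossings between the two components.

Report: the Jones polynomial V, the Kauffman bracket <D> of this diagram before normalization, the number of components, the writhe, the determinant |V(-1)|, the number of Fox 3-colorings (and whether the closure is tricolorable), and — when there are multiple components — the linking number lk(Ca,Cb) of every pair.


Jones polynomial: V(x) = -x^-3 + 2x^-2 - 2x^-1 + 3 - 2x + 2x^2 - x^3
<D> = -A^-12 + 2A^-8 - 2A^-4 + 3 - 2A^4 + 2A^8 - A^12; writhe 0
components 1, writhe 0 (12 crossings)
3-colorings: 3 of 3^12, det 13 — not tricolorable
note: |V(-1)| = 13: so not tricolorable, since 3 does not divide 13


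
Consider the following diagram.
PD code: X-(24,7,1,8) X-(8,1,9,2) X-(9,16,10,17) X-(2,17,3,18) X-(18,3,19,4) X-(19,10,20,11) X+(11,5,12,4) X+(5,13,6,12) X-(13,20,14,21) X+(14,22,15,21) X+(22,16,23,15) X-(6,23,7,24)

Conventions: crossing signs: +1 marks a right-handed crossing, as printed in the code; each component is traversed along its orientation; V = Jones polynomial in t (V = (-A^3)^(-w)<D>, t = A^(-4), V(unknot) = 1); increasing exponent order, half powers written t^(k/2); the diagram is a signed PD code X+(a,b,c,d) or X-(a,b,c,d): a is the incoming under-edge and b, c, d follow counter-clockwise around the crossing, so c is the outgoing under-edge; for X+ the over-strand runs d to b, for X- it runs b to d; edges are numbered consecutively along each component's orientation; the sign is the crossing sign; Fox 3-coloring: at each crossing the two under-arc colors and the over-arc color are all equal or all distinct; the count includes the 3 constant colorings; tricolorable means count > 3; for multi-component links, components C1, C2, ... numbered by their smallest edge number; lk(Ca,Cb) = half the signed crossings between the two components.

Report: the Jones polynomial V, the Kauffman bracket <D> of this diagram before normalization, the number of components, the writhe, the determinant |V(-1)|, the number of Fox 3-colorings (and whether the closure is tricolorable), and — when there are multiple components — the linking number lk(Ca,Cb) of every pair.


V(t) = -t^-4 + t^-3 + t^-1
bracket: A^-8 + 1 - A^4, w = -4
1 component, writhe -4, over 12 crossings
det 3, colorings 9 of 3^12 — tricolorable
observation: |V(-1)| = 3: so tricolorable, since 3 divides 3


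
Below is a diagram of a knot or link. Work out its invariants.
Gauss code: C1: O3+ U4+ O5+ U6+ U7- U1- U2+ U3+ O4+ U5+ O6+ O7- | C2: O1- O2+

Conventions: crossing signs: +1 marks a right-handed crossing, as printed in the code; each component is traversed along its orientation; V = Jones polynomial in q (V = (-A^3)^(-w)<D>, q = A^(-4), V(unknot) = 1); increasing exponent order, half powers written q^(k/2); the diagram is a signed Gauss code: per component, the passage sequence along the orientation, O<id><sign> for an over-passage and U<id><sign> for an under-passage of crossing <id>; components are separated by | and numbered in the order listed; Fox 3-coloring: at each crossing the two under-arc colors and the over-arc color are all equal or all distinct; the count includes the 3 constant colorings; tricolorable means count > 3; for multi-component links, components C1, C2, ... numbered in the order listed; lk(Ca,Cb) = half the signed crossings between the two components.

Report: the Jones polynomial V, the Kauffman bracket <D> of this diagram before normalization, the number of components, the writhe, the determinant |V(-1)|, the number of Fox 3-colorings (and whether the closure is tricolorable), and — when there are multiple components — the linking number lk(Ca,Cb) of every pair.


V = -q^(1/2) - q^(3/2) - q^(5/2) + q^(9/2)
<D> = -A^-9 + A^-1 + A^3 + A^7 (w = +3)
2 components over 7 crossings, w = +3
lk(C1,C2): 0
27 Fox colorings among 3^8, |V(-1)| = 0: tricolorable
why: span 4 respects span(V) <= c + mu - 1 = 8 for this 2-component diagram


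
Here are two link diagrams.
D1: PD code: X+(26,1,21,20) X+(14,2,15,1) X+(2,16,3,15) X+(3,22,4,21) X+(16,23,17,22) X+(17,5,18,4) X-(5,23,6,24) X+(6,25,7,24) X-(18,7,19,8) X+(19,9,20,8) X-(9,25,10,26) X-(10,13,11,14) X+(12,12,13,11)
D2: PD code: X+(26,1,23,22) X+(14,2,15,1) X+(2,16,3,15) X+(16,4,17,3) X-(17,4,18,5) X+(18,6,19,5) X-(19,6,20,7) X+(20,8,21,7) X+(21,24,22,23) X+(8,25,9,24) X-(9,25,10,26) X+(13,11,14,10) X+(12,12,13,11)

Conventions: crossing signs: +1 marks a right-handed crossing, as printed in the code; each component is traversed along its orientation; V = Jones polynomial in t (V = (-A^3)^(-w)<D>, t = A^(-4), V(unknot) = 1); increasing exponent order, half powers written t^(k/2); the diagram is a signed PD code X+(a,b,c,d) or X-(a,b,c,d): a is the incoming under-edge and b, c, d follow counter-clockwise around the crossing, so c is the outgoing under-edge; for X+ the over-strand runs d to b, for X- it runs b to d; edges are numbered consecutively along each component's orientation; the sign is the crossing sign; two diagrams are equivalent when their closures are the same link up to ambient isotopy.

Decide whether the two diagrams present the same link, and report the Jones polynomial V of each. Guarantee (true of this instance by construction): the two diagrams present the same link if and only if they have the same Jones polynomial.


same link: yes
V(D1) = -t^(3/2) - 2t^(7/2) + t^(9/2) - t^(11/2) + t^(13/2)  [13 crossings, <D> = -A^-11 + A^-7 - A^-3 + 2A + A^9, w = +5]
D2 (bracket -A^-5 + A^-1 - A^3 + 2A^7 + A^15; 13 crossings at w = +7): V = -t^(3/2) - 2t^(7/2) + t^(9/2) - t^(11/2) + t^(13/2)
note: from 13 to 13 crossings by R-moves: one link, two diagrams


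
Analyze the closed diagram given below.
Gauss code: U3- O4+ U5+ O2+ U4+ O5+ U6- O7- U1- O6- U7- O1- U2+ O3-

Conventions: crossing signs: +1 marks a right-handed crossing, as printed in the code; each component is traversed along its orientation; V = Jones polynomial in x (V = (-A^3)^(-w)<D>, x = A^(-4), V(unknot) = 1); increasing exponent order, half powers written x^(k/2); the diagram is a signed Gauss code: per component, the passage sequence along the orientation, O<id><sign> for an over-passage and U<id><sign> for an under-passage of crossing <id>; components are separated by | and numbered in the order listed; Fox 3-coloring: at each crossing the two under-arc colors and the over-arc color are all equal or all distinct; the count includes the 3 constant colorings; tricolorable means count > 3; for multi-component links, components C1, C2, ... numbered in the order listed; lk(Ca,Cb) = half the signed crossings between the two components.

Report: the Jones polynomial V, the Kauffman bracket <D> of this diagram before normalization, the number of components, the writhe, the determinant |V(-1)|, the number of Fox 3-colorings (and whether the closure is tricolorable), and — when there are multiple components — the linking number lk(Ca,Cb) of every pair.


V(x) = -x^-3 + x^-2 - x^-1 + 3 - x + x^2 - x^3
bracket: A^-15 - A^-11 + A^-7 - 3A^-3 + A - A^5 + A^9, w = -1
1 component, writhe -1, over 7 crossings
det 9, colorings 27 of 3^7 — tricolorable
observation: |V(-1)| = 9: so tricolorable, since 3 divides 9


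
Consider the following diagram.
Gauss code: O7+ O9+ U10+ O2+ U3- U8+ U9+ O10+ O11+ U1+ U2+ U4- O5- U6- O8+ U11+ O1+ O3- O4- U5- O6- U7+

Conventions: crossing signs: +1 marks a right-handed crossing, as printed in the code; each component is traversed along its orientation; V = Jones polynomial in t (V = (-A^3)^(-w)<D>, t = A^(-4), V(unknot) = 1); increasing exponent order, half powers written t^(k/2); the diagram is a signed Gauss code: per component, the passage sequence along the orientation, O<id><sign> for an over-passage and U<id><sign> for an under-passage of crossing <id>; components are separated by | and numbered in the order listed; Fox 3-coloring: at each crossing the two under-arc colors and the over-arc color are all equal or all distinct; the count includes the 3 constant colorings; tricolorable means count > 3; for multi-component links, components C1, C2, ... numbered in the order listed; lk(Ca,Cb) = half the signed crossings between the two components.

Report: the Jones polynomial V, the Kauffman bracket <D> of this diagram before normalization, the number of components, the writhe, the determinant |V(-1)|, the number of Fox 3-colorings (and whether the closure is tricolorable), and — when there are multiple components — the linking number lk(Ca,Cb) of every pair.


V(t) = -t^-1 + 2 - t + 2t^2 - t^3 + t^4 - t^5
bracket: A^-11 - A^-7 + A^-3 - 2A + A^5 - 2A^9 + A^13, w = +3
1 component, writhe +3, over 11 crossings
det 9, colorings 9 of 3^11 — tricolorable
observation: det 9 = |V(-1)|; divisible by 3, so tricolorable
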